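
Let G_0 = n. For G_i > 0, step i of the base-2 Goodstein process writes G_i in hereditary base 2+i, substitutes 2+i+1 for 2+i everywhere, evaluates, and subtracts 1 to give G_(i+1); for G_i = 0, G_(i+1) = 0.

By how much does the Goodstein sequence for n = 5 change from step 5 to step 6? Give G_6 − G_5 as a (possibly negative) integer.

G_0 = 5. HB_2(5) = 2^2 + 1. Bump = 28. G_1 = 27.
G_1 = 27. HB_3(27) = 3^3. Bump = 256. G_2 = 255.
G_2 = 255. HB_4(255) = 3·4^3 + 3·4^2 + 3·4 + 3. Bump = 468. G_3 = 467.
G_3 = 467. HB_5(467) = 3·5^3 + 3·5^2 + 3·5 + 2. Bump = 776. G_4 = 775.
G_4 = 775. HB_6(775) = 3·6^3 + 3·6^2 + 3·6 + 1. Bump = 1198. G_5 = 1197.
G_5 = 1197. HB_7(1197) = 3·7^3 + 3·7^2 + 3·7. Bump = 1752. G_6 = 1751.

554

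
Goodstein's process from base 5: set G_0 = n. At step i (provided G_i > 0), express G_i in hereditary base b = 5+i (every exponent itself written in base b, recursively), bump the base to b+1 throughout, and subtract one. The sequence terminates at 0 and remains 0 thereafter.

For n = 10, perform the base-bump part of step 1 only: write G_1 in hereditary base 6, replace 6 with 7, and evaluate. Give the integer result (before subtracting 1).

G_0 = 10. HB_5(10) = 2·5. Bump = 12. G_1 = 11.
G_1 = 11. HB_6(11) = 6 + 5. Bump = 12. G_2 = 11.

12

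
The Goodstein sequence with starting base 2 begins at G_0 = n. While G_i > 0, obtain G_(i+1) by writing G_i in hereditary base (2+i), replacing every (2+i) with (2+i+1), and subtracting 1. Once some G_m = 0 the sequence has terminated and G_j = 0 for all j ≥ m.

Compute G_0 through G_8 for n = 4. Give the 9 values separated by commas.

4, 26, 41, 60, 83, 109, 139, 173, 211

base 2: 4 = 2^2; at 3: 3^3 = 27; next = 26
base 3: 26 = 2·3^2 + 2·3 + 2; at 4: 2·4^2 + 2·4 + 2 = 42; next = 41
base 4: 41 = 2·4^2 + 2·4 + 1; at 5: 2·5^2 + 2·5 + 1 = 61; next = 60
base 5: 60 = 2·5^2 + 2·5; at 6: 2·6^2 + 2·6 = 84; next = 83
base 6: 83 = 2·6^2 + 6 + 5; at 7: 2·7^2 + 7 + 5 = 110; next = 109
base 7: 109 = 2·7^2 + 7 + 4; at 8: 2·8^2 + 8 + 4 = 140; next = 139
base 8: 139 = 2·8^2 + 8 + 3; at 9: 2·9^2 + 9 + 3 = 174; next = 173
base 9: 173 = 2·9^2 + 9 + 2; at 10: 2·10^2 + 10 + 2 = 212; next = 211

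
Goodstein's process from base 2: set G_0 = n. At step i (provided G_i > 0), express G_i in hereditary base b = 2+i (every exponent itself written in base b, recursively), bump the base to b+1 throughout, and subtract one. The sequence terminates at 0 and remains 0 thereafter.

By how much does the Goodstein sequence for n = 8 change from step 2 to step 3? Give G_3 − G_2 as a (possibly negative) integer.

5757

G_0=8  [base 2] 2^(2 + 1)  →[2↦3]→  3^(3 + 1) = 81  −1 ⇒ G_1=80
G_1=80  [base 3] 2·3^3 + 2·3^2 + 2·3 + 2  →[3↦4]→  2·4^4 + 2·4^2 + 2·4 + 2 = 554  −1 ⇒ G_2=553
G_2=553  [base 4] 2·4^4 + 2·4^2 + 2·4 + 1  →[4↦5]→  2·5^5 + 2·5^2 + 2·5 + 1 = 6311  −1 ⇒ G_3=6310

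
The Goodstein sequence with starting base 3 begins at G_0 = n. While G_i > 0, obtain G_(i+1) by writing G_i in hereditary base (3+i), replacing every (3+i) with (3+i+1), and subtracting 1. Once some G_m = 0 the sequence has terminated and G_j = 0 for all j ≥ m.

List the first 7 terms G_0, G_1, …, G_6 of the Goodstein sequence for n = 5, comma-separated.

5, 5, 5, 5, 4, 3, 2

G_0 = 5. HB_3(5) = 3 + 2. Bump = 6. G_1 = 5.
G_1 = 5. HB_4(5) = 4 + 1. Bump = 6. G_2 = 5.
G_2 = 5. HB_5(5) = 5. Bump = 6. G_3 = 5.
G_3 = 5. HB_6(5) = 5. Bump = 5. G_4 = 4.
G_4 = 4. HB_7(4) = 4. Bump = 4. G_5 = 3.
G_5 = 3. HB_8(3) = 3. Bump = 3. G_6 = 2.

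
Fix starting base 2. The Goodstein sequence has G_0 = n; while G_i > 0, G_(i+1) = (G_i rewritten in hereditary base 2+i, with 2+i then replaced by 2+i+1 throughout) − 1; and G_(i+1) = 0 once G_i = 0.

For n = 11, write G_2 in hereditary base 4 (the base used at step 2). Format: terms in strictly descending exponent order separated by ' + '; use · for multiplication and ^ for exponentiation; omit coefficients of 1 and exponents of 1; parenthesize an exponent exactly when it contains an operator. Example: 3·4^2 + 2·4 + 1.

4^(4 + 1) + 3

11 —HB2→ 2^(2 + 1) + 2 + 1 —bump→ 3^(3 + 1) + 3 + 1 = 85 —(−1)→ 84
84 —HB3→ 3^(3 + 1) + 3 —bump→ 4^(4 + 1) + 4 = 1028 —(−1)→ 1027
1027 —HB4→ 4^(4 + 1) + 3 —bump→ 5^(5 + 1) + 3 = 15628 —(−1)→ 15627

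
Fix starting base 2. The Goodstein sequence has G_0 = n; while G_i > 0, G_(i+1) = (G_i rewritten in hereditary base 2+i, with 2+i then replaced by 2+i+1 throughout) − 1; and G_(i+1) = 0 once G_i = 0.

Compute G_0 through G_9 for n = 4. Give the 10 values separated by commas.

4, 26, 41, 60, 83, 109, 139, 173, 211, 253

step 0: 4 = 2^2; sub 3 for 2: 3^3; = 27; G_1 = 27−1 = 26
step 1: 26 = 2·3^2 + 2·3 + 2; sub 4 for 3: 2·4^2 + 2·4 + 2; = 42; G_2 = 42−1 = 41
step 2: 41 = 2·4^2 + 2·4 + 1; sub 5 for 4: 2·5^2 + 2·5 + 1; = 61; G_3 = 61−1 = 60
step 3: 60 = 2·5^2 + 2·5; sub 6 for 5: 2·6^2 + 2·6; = 84; G_4 = 84−1 = 83
step 4: 83 = 2·6^2 + 6 + 5; sub 7 for 6: 2·7^2 + 7 + 5; = 110; G_5 = 110−1 = 109
step 5: 109 = 2·7^2 + 7 + 4; sub 8 for 7: 2·8^2 + 8 + 4; = 140; G_6 = 140−1 = 139
step 6: 139 = 2·8^2 + 8 + 3; sub 9 for 8: 2·9^2 + 9 + 3; = 174; G_7 = 174−1 = 173
step 7: 173 = 2·9^2 + 9 + 2; sub 10 for 9: 2·10^2 + 10 + 2; = 212; G_8 = 212−1 = 211
step 8: 211 = 2·10^2 + 10 + 1; sub 11 for 10: 2·11^2 + 11 + 1; = 254; G_9 = 254−1 = 253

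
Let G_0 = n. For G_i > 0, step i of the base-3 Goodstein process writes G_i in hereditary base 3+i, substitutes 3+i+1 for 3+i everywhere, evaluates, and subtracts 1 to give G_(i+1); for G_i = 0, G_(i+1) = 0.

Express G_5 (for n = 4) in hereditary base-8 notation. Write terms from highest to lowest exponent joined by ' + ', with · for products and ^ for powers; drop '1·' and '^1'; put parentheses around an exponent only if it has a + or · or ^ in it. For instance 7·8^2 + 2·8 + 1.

1

G_0 = 4. HB_3(4) = 3 + 1. Bump = 5. G_1 = 4.
G_1 = 4. HB_4(4) = 4. Bump = 5. G_2 = 4.
G_2 = 4. HB_5(4) = 4. Bump = 4. G_3 = 3.
G_3 = 3. HB_6(3) = 3. Bump = 3. G_4 = 2.
G_4 = 2. HB_7(2) = 2. Bump = 2. G_5 = 1.
G_5 = 1. HB_8(1) = 1. Bump = 1. G_6 = 0.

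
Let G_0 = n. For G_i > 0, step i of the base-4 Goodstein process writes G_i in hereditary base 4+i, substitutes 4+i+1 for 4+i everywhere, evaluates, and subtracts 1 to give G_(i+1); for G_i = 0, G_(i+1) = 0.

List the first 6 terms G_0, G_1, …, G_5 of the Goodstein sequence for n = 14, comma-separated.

14, 16, 18, 20, 21, 22

G_0=14  [base 4] 3·4 + 2  →[4↦5]→  3·5 + 2 = 17  −1 ⇒ G_1=16
G_1=16  [base 5] 3·5 + 1  →[5↦6]→  3·6 + 1 = 19  −1 ⇒ G_2=18
G_2=18  [base 6] 3·6  →[6↦7]→  3·7 = 21  −1 ⇒ G_3=20
G_3=20  [base 7] 2·7 + 6  →[7↦8]→  2·8 + 6 = 22  −1 ⇒ G_4=21
G_4=21  [base 8] 2·8 + 5  →[8↦9]→  2·9 + 5 = 23  −1 ⇒ G_5=22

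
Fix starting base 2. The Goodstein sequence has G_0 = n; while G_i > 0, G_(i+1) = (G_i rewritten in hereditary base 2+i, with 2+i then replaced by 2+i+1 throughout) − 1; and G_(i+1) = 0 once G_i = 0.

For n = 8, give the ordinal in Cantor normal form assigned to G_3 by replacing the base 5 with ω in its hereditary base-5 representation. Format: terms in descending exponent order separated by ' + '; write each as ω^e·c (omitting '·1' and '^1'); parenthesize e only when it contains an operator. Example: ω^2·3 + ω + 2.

ω^ω·2 + ω^2·2 + ω·2

G_0 = 8. HB_2(8) = 2^(2 + 1). Bump = 81. G_1 = 80.
G_1 = 80. HB_3(80) = 2·3^3 + 2·3^2 + 2·3 + 2. Bump = 554. G_2 = 553.
G_2 = 553. HB_4(553) = 2·4^4 + 2·4^2 + 2·4 + 1. Bump = 6311. G_3 = 6310.
G_3 = 6310. HB_5(6310) = 2·5^5 + 2·5^2 + 2·5. Bump = 93396. G_4 = 93395.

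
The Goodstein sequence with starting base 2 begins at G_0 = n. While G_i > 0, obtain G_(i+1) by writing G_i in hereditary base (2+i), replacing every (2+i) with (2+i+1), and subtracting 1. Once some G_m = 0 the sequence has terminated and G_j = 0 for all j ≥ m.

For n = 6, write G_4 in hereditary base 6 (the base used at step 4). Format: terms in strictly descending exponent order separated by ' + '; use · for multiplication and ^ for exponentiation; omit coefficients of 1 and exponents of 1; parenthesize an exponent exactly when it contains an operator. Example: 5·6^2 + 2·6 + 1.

5·6^5 + 5·6^4 + 5·6^3 + 5·6^2 + 5·6 + 5

G_0=6  [base 2] 2^2 + 2  →[2↦3]→  3^3 + 3 = 30  −1 ⇒ G_1=29
G_1=29  [base 3] 3^3 + 2  →[3↦4]→  4^4 + 2 = 258  −1 ⇒ G_2=257
G_2=257  [base 4] 4^4 + 1  →[4↦5]→  5^5 + 1 = 3126  −1 ⇒ G_3=3125
G_3=3125  [base 5] 5^5  →[5↦6]→  6^6 = 46656  −1 ⇒ G_4=46655
G_4=46655  [base 6] 5·6^5 + 5·6^4 + 5·6^3 + 5·6^2 + 5·6 + 5  →[6↦7]→  5·7^5 + 5·7^4 + 5·7^3 + 5·7^2 + 5·7 + 5 = 98040  −1 ⇒ G_5=98039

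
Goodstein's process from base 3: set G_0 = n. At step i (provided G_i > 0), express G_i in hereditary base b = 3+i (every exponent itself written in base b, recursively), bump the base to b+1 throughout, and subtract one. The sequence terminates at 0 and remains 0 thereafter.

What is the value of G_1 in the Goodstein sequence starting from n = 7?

8

[0] 7 ≡ 2·3 + 1 (base 3). Lift 4: 9. −1: 8.
[1] 8 ≡ 2·4 (base 4). Lift 5: 10. −1: 9.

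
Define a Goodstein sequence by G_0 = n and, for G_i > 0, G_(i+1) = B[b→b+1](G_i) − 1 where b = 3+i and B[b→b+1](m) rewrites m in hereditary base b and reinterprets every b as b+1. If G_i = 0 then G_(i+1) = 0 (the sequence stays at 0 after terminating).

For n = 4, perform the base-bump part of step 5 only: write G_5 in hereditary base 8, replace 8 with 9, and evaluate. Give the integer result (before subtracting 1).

step 0: 4 = 3 + 1; sub 4 for 3: 4 + 1; = 5; G_1 = 5−1 = 4
step 1: 4 = 4; sub 5 for 4: 5; = 5; G_2 = 5−1 = 4
step 2: 4 = 4; sub 6 for 5: 4; = 4; G_3 = 4−1 = 3
step 3: 3 = 3; sub 7 for 6: 3; = 3; G_4 = 3−1 = 2
step 4: 2 = 2; sub 8 for 7: 2; = 2; G_5 = 2−1 = 1
step 5: 1 = 1; sub 9 for 8: 1; = 1; G_6 = 1−1 = 0

1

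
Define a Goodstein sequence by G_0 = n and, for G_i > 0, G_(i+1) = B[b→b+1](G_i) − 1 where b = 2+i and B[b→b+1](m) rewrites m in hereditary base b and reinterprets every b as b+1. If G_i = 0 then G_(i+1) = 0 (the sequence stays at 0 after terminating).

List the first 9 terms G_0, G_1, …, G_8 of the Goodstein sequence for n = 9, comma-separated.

9, 81, 1023, 9842, 140743, 2471826, 50333399, 1162263921, 30000003325

step 0: 9 = 2^(2 + 1) + 1; sub 3 for 2: 3^(3 + 1) + 1; = 82; G_1 = 82−1 = 81
step 1: 81 = 3^(3 + 1); sub 4 for 3: 4^(4 + 1); = 1024; G_2 = 1024−1 = 1023
step 2: 1023 = 3·4^4 + 3·4^3 + 3·4^2 + 3·4 + 3; sub 5 for 4: 3·5^5 + 3·5^3 + 3·5^2 + 3·5 + 3; = 9843; G_3 = 9843−1 = 9842
step 3: 9842 = 3·5^5 + 3·5^3 + 3·5^2 + 3·5 + 2; sub 6 for 5: 3·6^6 + 3·6^3 + 3·6^2 + 3·6 + 2; = 140744; G_4 = 140744−1 = 140743
step 4: 140743 = 3·6^6 + 3·6^3 + 3·6^2 + 3·6 + 1; sub 7 for 6: 3·7^7 + 3·7^3 + 3·7^2 + 3·7 + 1; = 2471827; G_5 = 2471827−1 = 2471826
step 5: 2471826 = 3·7^7 + 3·7^3 + 3·7^2 + 3·7; sub 8 for 7: 3·8^8 + 3·8^3 + 3·8^2 + 3·8; = 50333400; G_6 = 50333400−1 = 50333399
step 6: 50333399 = 3·8^8 + 3·8^3 + 3·8^2 + 2·8 + 7; sub 9 for 8: 3·9^9 + 3·9^3 + 3·9^2 + 2·9 + 7; = 1162263922; G_7 = 1162263922−1 = 1162263921
step 7: 1162263921 = 3·9^9 + 3·9^3 + 3·9^2 + 2·9 + 6; sub 10 for 9: 3·10^10 + 3·10^3 + 3·10^2 + 2·10 + 6; = 30000003326; G_8 = 30000003326−1 = 30000003325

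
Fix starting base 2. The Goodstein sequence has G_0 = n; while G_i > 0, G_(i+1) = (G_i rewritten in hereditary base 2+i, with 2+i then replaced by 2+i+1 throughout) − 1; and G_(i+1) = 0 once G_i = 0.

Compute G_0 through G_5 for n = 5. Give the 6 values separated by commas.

[0] 5 ≡ 2^2 + 1 (base 2). Lift 3: 28. −1: 27.
[1] 27 ≡ 3^3 (base 3). Lift 4: 256. −1: 255.
[2] 255 ≡ 3·4^3 + 3·4^2 + 3·4 + 3 (base 4). Lift 5: 468. −1: 467.
[3] 467 ≡ 3·5^3 + 3·5^2 + 3·5 + 2 (base 5). Lift 6: 776. −1: 775.
[4] 775 ≡ 3·6^3 + 3·6^2 + 3·6 + 1 (base 6). Lift 7: 1198. −1: 1197.

5, 27, 255, 467, 775, 1197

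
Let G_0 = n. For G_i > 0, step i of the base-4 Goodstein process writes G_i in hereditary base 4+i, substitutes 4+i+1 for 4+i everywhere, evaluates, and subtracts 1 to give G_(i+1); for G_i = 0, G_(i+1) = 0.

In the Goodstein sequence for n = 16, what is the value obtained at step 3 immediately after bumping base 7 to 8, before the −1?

G_0 = 16. HB_4(16) = 4^2. Bump = 25. G_1 = 24.
G_1 = 24. HB_5(24) = 4·5 + 4. Bump = 28. G_2 = 27.
G_2 = 27. HB_6(27) = 4·6 + 3. Bump = 31. G_3 = 30.
G_3 = 30. HB_7(30) = 4·7 + 2. Bump = 34. G_4 = 33.

34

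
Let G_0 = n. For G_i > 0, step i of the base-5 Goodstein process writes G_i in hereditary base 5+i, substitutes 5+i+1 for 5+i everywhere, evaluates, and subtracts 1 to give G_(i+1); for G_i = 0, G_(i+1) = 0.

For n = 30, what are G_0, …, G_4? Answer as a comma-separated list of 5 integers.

30, 41, 53, 67, 83

G_0 = 30. HB_5(30) = 5^2 + 5. Bump = 42. G_1 = 41.
G_1 = 41. HB_6(41) = 6^2 + 5. Bump = 54. G_2 = 53.
G_2 = 53. HB_7(53) = 7^2 + 4. Bump = 68. G_3 = 67.
G_3 = 67. HB_8(67) = 8^2 + 3. Bump = 84. G_4 = 83.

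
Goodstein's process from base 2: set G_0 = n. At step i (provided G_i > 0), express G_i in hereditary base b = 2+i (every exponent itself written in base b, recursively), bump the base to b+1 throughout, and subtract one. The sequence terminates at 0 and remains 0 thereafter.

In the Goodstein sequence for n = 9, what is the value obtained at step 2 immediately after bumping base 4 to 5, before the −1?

(0) 9|_2 = 2^(2 + 1) + 1 ↦ 3^(3 + 1) + 1|_3 = 82 ⇒ 81
(1) 81|_3 = 3^(3 + 1) ↦ 4^(4 + 1)|_4 = 1024 ⇒ 1023
(2) 1023|_4 = 3·4^4 + 3·4^3 + 3·4^2 + 3·4 + 3 ↦ 3·5^5 + 3·5^3 + 3·5^2 + 3·5 + 3|_5 = 9843 ⇒ 9842

9843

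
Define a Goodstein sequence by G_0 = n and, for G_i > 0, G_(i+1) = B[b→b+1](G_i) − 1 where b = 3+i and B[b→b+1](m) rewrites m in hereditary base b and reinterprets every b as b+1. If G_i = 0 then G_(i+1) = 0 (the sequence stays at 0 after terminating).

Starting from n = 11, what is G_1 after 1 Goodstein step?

base 3: 11 = 3^2 + 2; at 4: 4^2 + 2 = 18; next = 17
base 4: 17 = 4^2 + 1; at 5: 5^2 + 1 = 26; next = 25

17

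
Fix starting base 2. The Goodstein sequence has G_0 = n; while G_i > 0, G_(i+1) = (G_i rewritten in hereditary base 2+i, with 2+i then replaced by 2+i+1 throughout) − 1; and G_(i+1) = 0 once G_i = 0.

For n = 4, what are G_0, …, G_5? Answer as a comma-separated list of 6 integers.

4, 26, 41, 60, 83, 109

step 0: 4 = 2^2; sub 3 for 2: 3^3; = 27; G_1 = 27−1 = 26
step 1: 26 = 2·3^2 + 2·3 + 2; sub 4 for 3: 2·4^2 + 2·4 + 2; = 42; G_2 = 42−1 = 41
step 2: 41 = 2·4^2 + 2·4 + 1; sub 5 for 4: 2·5^2 + 2·5 + 1; = 61; G_3 = 61−1 = 60
step 3: 60 = 2·5^2 + 2·5; sub 6 for 5: 2·6^2 + 2·6; = 84; G_4 = 84−1 = 83
step 4: 83 = 2·6^2 + 6 + 5; sub 7 for 6: 2·7^2 + 7 + 5; = 110; G_5 = 110−1 = 109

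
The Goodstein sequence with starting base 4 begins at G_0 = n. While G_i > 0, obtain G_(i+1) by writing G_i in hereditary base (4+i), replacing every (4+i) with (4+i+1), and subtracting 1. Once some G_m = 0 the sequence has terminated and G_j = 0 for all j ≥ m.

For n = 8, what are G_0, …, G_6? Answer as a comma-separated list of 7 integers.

8, 9, 9, 9, 9, 9, 9

8 —HB4→ 2·4 —bump→ 2·5 = 10 —(−1)→ 9
9 —HB5→ 5 + 4 —bump→ 6 + 4 = 10 —(−1)→ 9
9 —HB6→ 6 + 3 —bump→ 7 + 3 = 10 —(−1)→ 9
9 —HB7→ 7 + 2 —bump→ 8 + 2 = 10 —(−1)→ 9
9 —HB8→ 8 + 1 —bump→ 9 + 1 = 10 —(−1)→ 9
9 —HB9→ 9 —bump→ 10 = 10 —(−1)→ 9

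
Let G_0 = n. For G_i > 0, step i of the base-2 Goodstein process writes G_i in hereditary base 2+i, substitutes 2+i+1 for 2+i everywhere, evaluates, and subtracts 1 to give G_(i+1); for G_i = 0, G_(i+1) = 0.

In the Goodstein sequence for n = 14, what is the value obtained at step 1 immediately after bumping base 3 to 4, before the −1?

1282

base 2: 14 = 2^(2 + 1) + 2^2 + 2; at 3: 3^(3 + 1) + 3^3 + 3 = 111; next = 110
base 3: 110 = 3^(3 + 1) + 3^3 + 2; at 4: 4^(4 + 1) + 4^4 + 2 = 1282; next = 1281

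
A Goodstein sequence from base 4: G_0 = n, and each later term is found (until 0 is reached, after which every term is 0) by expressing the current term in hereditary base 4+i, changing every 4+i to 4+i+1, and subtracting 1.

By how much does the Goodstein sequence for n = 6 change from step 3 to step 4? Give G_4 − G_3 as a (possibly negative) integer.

step 0: 6 = 4 + 2; sub 5 for 4: 5 + 2; = 7; G_1 = 7−1 = 6
step 1: 6 = 5 + 1; sub 6 for 5: 6 + 1; = 7; G_2 = 7−1 = 6
step 2: 6 = 6; sub 7 for 6: 7; = 7; G_3 = 7−1 = 6
step 3: 6 = 6; sub 8 for 7: 6; = 6; G_4 = 6−1 = 5

-1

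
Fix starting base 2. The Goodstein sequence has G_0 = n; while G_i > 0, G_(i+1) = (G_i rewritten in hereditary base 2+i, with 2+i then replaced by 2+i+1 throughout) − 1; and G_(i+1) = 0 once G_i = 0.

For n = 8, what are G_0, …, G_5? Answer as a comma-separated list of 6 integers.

[0] 8 ≡ 2^(2 + 1) (base 2). Lift 3: 81. −1: 80.
[1] 80 ≡ 2·3^3 + 2·3^2 + 2·3 + 2 (base 3). Lift 4: 554. −1: 553.
[2] 553 ≡ 2·4^4 + 2·4^2 + 2·4 + 1 (base 4). Lift 5: 6311. −1: 6310.
[3] 6310 ≡ 2·5^5 + 2·5^2 + 2·5 (base 5). Lift 6: 93396. −1: 93395.
[4] 93395 ≡ 2·6^6 + 2·6^2 + 6 + 5 (base 6). Lift 7: 1647196. −1: 1647195.

8, 80, 553, 6310, 93395, 1647195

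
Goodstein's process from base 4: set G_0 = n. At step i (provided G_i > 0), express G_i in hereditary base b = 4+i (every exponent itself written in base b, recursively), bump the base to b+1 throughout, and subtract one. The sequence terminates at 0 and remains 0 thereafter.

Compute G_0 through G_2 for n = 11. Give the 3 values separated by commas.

11, 12, 13

11 —HB4→ 2·4 + 3 —bump→ 2·5 + 3 = 13 —(−1)→ 12
12 —HB5→ 2·5 + 2 —bump→ 2·6 + 2 = 14 —(−1)→ 13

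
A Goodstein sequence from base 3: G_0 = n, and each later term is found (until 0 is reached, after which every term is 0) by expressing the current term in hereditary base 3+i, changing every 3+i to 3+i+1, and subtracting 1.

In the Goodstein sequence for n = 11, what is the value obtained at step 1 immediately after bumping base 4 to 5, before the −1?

26

i=0: 11 = 3^2 + 2 (b=3); 3→4: 4^2 + 2 = 18; 18−1 = 17
i=1: 17 = 4^2 + 1 (b=4); 4→5: 5^2 + 1 = 26; 26−1 = 25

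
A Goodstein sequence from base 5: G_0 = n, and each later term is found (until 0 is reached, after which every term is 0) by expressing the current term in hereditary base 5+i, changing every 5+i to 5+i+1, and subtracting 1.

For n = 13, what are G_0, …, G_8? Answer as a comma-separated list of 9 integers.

13, 14, 15, 16, 17, 17, 17, 17, 17

step 0: 13 = 2·5 + 3; sub 6 for 5: 2·6 + 3; = 15; G_1 = 15−1 = 14
step 1: 14 = 2·6 + 2; sub 7 for 6: 2·7 + 2; = 16; G_2 = 16−1 = 15
step 2: 15 = 2·7 + 1; sub 8 for 7: 2·8 + 1; = 17; G_3 = 17−1 = 16
step 3: 16 = 2·8; sub 9 for 8: 2·9; = 18; G_4 = 18−1 = 17
step 4: 17 = 9 + 8; sub 10 for 9: 10 + 8; = 18; G_5 = 18−1 = 17
step 5: 17 = 10 + 7; sub 11 for 10: 11 + 7; = 18; G_6 = 18−1 = 17
step 6: 17 = 11 + 6; sub 12 for 11: 12 + 6; = 18; G_7 = 18−1 = 17
step 7: 17 = 12 + 5; sub 13 for 12: 13 + 5; = 18; G_8 = 18−1 = 17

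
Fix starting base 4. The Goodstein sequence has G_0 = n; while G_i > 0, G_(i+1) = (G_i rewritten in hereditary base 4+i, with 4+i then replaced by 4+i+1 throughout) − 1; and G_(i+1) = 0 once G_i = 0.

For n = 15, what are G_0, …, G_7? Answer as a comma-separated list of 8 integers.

[0] 15 ≡ 3·4 + 3 (base 4). Lift 5: 18. −1: 17.
[1] 17 ≡ 3·5 + 2 (base 5). Lift 6: 20. −1: 19.
[2] 19 ≡ 3·6 + 1 (base 6). Lift 7: 22. −1: 21.
[3] 21 ≡ 3·7 (base 7). Lift 8: 24. −1: 23.
[4] 23 ≡ 2·8 + 7 (base 8). Lift 9: 25. −1: 24.
[5] 24 ≡ 2·9 + 6 (base 9). Lift 10: 26. −1: 25.
[6] 25 ≡ 2·10 + 5 (base 10). Lift 11: 27. −1: 26.

15, 17, 19, 21, 23, 24, 25, 26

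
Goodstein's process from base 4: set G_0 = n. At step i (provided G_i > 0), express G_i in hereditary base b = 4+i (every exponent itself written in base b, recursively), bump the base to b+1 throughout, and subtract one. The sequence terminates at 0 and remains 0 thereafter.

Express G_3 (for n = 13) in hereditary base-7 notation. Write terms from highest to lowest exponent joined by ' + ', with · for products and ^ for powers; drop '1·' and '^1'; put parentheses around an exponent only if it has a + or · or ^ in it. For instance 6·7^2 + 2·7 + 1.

G_0=13  [base 4] 3·4 + 1  →[4↦5]→  3·5 + 1 = 16  −1 ⇒ G_1=15
G_1=15  [base 5] 3·5  →[5↦6]→  3·6 = 18  −1 ⇒ G_2=17
G_2=17  [base 6] 2·6 + 5  →[6↦7]→  2·7 + 5 = 19  −1 ⇒ G_3=18

2·7 + 4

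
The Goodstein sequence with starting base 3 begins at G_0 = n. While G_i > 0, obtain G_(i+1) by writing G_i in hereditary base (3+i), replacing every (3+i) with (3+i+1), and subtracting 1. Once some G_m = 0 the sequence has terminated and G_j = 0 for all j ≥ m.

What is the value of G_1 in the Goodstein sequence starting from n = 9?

i=0: 9 = 3^2 (b=3); 3→4: 4^2 = 16; 16−1 = 15
i=1: 15 = 3·4 + 3 (b=4); 4→5: 3·5 + 3 = 18; 18−1 = 17

15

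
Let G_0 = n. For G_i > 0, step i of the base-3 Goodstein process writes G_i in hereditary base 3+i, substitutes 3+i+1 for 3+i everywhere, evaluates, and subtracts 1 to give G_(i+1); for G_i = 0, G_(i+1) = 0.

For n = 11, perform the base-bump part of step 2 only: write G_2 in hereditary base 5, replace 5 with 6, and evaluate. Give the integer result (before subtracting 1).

i=0: 11 = 3^2 + 2 (b=3); 3→4: 4^2 + 2 = 18; 18−1 = 17
i=1: 17 = 4^2 + 1 (b=4); 4→5: 5^2 + 1 = 26; 26−1 = 25
i=2: 25 = 5^2 (b=5); 5→6: 6^2 = 36; 36−1 = 35

36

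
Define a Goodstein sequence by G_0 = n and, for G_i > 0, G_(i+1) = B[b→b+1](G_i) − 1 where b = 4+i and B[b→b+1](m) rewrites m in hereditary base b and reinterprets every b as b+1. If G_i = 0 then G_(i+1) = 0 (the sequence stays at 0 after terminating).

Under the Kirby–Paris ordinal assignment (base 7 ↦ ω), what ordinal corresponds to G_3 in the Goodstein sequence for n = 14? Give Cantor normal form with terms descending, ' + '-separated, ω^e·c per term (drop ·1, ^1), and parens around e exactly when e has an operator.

(0) 14|_4 = 3·4 + 2 ↦ 3·5 + 2|_5 = 17 ⇒ 16
(1) 16|_5 = 3·5 + 1 ↦ 3·6 + 1|_6 = 19 ⇒ 18
(2) 18|_6 = 3·6 ↦ 3·7|_7 = 21 ⇒ 20
(3) 20|_7 = 2·7 + 6 ↦ 2·8 + 6|_8 = 22 ⇒ 21

ω·2 + 6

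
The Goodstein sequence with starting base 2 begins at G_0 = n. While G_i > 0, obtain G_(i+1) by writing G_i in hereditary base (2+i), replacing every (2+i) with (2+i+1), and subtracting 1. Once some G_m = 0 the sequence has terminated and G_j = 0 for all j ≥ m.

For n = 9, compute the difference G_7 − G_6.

1111930522

step 0: 9 = 2^(2 + 1) + 1; sub 3 for 2: 3^(3 + 1) + 1; = 82; G_1 = 82−1 = 81
step 1: 81 = 3^(3 + 1); sub 4 for 3: 4^(4 + 1); = 1024; G_2 = 1024−1 = 1023
step 2: 1023 = 3·4^4 + 3·4^3 + 3·4^2 + 3·4 + 3; sub 5 for 4: 3·5^5 + 3·5^3 + 3·5^2 + 3·5 + 3; = 9843; G_3 = 9843−1 = 9842
step 3: 9842 = 3·5^5 + 3·5^3 + 3·5^2 + 3·5 + 2; sub 6 for 5: 3·6^6 + 3·6^3 + 3·6^2 + 3·6 + 2; = 140744; G_4 = 140744−1 = 140743
step 4: 140743 = 3·6^6 + 3·6^3 + 3·6^2 + 3·6 + 1; sub 7 for 6: 3·7^7 + 3·7^3 + 3·7^2 + 3·7 + 1; = 2471827; G_5 = 2471827−1 = 2471826
step 5: 2471826 = 3·7^7 + 3·7^3 + 3·7^2 + 3·7; sub 8 for 7: 3·8^8 + 3·8^3 + 3·8^2 + 3·8; = 50333400; G_6 = 50333400−1 = 50333399
step 6: 50333399 = 3·8^8 + 3·8^3 + 3·8^2 + 2·8 + 7; sub 9 for 8: 3·9^9 + 3·9^3 + 3·9^2 + 2·9 + 7; = 1162263922; G_7 = 1162263922−1 = 1162263921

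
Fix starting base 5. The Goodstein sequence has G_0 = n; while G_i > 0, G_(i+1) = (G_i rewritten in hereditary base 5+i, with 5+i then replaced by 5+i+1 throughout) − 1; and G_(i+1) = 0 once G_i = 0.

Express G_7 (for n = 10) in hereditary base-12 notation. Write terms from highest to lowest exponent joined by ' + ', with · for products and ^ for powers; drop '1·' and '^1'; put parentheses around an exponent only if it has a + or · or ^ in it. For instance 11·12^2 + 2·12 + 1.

(0) 10|_5 = 2·5 ↦ 2·6|_6 = 12 ⇒ 11
(1) 11|_6 = 6 + 5 ↦ 7 + 5|_7 = 12 ⇒ 11
(2) 11|_7 = 7 + 4 ↦ 8 + 4|_8 = 12 ⇒ 11
(3) 11|_8 = 8 + 3 ↦ 9 + 3|_9 = 12 ⇒ 11
(4) 11|_9 = 9 + 2 ↦ 10 + 2|_10 = 12 ⇒ 11
(5) 11|_10 = 10 + 1 ↦ 11 + 1|_11 = 12 ⇒ 11
(6) 11|_11 = 11 ↦ 12|_12 = 12 ⇒ 11

11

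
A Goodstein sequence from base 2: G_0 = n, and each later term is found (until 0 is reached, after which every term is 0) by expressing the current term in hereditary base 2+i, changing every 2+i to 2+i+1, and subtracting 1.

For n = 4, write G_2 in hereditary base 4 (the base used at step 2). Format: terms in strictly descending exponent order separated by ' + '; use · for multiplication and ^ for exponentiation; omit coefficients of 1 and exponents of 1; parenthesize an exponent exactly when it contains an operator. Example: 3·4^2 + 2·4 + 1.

2·4^2 + 2·4 + 1

step 0: 4 = 2^2; sub 3 for 2: 3^3; = 27; G_1 = 27−1 = 26
step 1: 26 = 2·3^2 + 2·3 + 2; sub 4 for 3: 2·4^2 + 2·4 + 2; = 42; G_2 = 42−1 = 41
step 2: 41 = 2·4^2 + 2·4 + 1; sub 5 for 4: 2·5^2 + 2·5 + 1; = 61; G_3 = 61−1 = 60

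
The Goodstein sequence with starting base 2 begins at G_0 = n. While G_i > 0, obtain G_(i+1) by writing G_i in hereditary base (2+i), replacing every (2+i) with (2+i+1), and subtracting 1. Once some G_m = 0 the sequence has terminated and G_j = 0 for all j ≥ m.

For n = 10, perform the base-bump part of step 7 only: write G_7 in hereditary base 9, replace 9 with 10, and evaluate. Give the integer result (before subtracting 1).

50000555552

(0) 10|_2 = 2^(2 + 1) + 2 ↦ 3^(3 + 1) + 3|_3 = 84 ⇒ 83
(1) 83|_3 = 3^(3 + 1) + 2 ↦ 4^(4 + 1) + 2|_4 = 1026 ⇒ 1025
(2) 1025|_4 = 4^(4 + 1) + 1 ↦ 5^(5 + 1) + 1|_5 = 15626 ⇒ 15625
(3) 15625|_5 = 5^(5 + 1) ↦ 6^(6 + 1)|_6 = 279936 ⇒ 279935
(4) 279935|_6 = 5·6^6 + 5·6^5 + 5·6^4 + 5·6^3 + 5·6^2 + 5·6 + 5 ↦ 5·7^7 + 5·7^5 + 5·7^4 + 5·7^3 + 5·7^2 + 5·7 + 5|_7 = 4215755 ⇒ 4215754
(5) 4215754|_7 = 5·7^7 + 5·7^5 + 5·7^4 + 5·7^3 + 5·7^2 + 5·7 + 4 ↦ 5·8^8 + 5·8^5 + 5·8^4 + 5·8^3 + 5·8^2 + 5·8 + 4|_8 = 84073324 ⇒ 84073323
(6) 84073323|_8 = 5·8^8 + 5·8^5 + 5·8^4 + 5·8^3 + 5·8^2 + 5·8 + 3 ↦ 5·9^9 + 5·9^5 + 5·9^4 + 5·9^3 + 5·9^2 + 5·9 + 3|_9 = 1937434593 ⇒ 1937434592
(7) 1937434592|_9 = 5·9^9 + 5·9^5 + 5·9^4 + 5·9^3 + 5·9^2 + 5·9 + 2 ↦ 5·10^10 + 5·10^5 + 5·10^4 + 5·10^3 + 5·10^2 + 5·10 + 2|_10 = 50000555552 ⇒ 50000555551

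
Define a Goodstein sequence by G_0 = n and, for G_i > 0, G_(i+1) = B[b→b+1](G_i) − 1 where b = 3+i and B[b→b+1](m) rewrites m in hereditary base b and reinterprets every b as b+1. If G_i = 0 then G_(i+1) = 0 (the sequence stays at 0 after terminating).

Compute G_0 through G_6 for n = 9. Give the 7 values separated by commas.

G_0 = 9. HB_3(9) = 3^2. Bump = 16. G_1 = 15.
G_1 = 15. HB_4(15) = 3·4 + 3. Bump = 18. G_2 = 17.
G_2 = 17. HB_5(17) = 3·5 + 2. Bump = 20. G_3 = 19.
G_3 = 19. HB_6(19) = 3·6 + 1. Bump = 22. G_4 = 21.
G_4 = 21. HB_7(21) = 3·7. Bump = 24. G_5 = 23.
G_5 = 23. HB_8(23) = 2·8 + 7. Bump = 25. G_6 = 24.

9, 15, 17, 19, 21, 23, 24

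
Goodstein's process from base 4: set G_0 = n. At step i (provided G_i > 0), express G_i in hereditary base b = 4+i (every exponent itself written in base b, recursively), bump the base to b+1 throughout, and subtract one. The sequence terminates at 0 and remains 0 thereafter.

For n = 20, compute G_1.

29

20 —HB4→ 4^2 + 4 —bump→ 5^2 + 5 = 30 —(−1)→ 29
29 —HB5→ 5^2 + 4 —bump→ 6^2 + 4 = 40 —(−1)→ 39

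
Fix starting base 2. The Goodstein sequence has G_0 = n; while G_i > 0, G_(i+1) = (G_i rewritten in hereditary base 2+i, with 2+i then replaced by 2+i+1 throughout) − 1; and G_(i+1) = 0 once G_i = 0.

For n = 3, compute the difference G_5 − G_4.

3 —HB2→ 2 + 1 —bump→ 3 + 1 = 4 —(−1)→ 3
3 —HB3→ 3 —bump→ 4 = 4 —(−1)→ 3
3 —HB4→ 3 —bump→ 3 = 3 —(−1)→ 2
2 —HB5→ 2 —bump→ 2 = 2 —(−1)→ 1
1 —HB6→ 1 —bump→ 1 = 1 —(−1)→ 0

-1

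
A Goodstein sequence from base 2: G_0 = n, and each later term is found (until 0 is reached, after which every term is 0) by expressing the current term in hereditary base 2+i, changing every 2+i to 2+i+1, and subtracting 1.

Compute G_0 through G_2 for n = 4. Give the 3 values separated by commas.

4, 26, 41

[0] 4 ≡ 2^2 (base 2). Lift 3: 27. −1: 26.
[1] 26 ≡ 2·3^2 + 2·3 + 2 (base 3). Lift 4: 42. −1: 41.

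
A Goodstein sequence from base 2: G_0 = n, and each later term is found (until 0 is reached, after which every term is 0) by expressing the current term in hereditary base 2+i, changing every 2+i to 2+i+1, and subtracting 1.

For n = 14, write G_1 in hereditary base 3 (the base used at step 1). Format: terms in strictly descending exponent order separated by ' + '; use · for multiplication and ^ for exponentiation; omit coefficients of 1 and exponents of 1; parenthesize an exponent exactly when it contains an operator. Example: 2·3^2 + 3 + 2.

[0] 14 ≡ 2^(2 + 1) + 2^2 + 2 (base 2). Lift 3: 111. −1: 110.
[1] 110 ≡ 3^(3 + 1) + 3^3 + 2 (base 3). Lift 4: 1282. −1: 1281.

3^(3 + 1) + 3^3 + 2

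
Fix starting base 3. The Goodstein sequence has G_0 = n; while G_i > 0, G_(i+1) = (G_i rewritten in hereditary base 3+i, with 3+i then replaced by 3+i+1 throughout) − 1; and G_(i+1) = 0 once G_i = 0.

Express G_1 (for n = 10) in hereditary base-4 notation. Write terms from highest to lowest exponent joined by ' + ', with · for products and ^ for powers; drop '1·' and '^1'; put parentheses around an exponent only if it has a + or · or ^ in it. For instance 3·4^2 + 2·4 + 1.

(0) 10|_3 = 3^2 + 1 ↦ 4^2 + 1|_4 = 17 ⇒ 16
(1) 16|_4 = 4^2 ↦ 5^2|_5 = 25 ⇒ 24

4^2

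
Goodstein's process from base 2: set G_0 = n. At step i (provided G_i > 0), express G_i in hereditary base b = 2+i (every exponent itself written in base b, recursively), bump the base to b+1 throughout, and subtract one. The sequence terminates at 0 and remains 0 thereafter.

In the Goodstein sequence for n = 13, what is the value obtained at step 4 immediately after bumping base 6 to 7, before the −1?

G_0=13  [base 2] 2^(2 + 1) + 2^2 + 1  →[2↦3]→  3^(3 + 1) + 3^3 + 1 = 109  −1 ⇒ G_1=108
G_1=108  [base 3] 3^(3 + 1) + 3^3  →[3↦4]→  4^(4 + 1) + 4^4 = 1280  −1 ⇒ G_2=1279
G_2=1279  [base 4] 4^(4 + 1) + 3·4^3 + 3·4^2 + 3·4 + 3  →[4↦5]→  5^(5 + 1) + 3·5^3 + 3·5^2 + 3·5 + 3 = 16093  −1 ⇒ G_3=16092
G_3=16092  [base 5] 5^(5 + 1) + 3·5^3 + 3·5^2 + 3·5 + 2  →[5↦6]→  6^(6 + 1) + 3·6^3 + 3·6^2 + 3·6 + 2 = 280712  −1 ⇒ G_4=280711
G_4=280711  [base 6] 6^(6 + 1) + 3·6^3 + 3·6^2 + 3·6 + 1  →[6↦7]→  7^(7 + 1) + 3·7^3 + 3·7^2 + 3·7 + 1 = 5765999  −1 ⇒ G_5=5765998

5765999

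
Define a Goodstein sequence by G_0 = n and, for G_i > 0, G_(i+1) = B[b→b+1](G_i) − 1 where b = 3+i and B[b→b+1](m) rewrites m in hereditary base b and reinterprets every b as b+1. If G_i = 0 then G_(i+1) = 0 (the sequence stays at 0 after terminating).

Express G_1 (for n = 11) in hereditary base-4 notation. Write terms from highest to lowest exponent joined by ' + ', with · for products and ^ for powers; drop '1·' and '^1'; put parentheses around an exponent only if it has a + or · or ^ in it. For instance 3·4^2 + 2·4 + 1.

4^2 + 1

11 —HB3→ 3^2 + 2 —bump→ 4^2 + 2 = 18 —(−1)→ 17
17 —HB4→ 4^2 + 1 —bump→ 5^2 + 1 = 26 —(−1)→ 25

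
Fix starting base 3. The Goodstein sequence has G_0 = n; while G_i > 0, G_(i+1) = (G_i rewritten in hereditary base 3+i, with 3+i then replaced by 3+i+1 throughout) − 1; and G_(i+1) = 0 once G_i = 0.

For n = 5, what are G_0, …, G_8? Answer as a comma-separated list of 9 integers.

5, 5, 5, 5, 4, 3, 2, 1, 0

step 0: 5 = 3 + 2; sub 4 for 3: 4 + 2; = 6; G_1 = 6−1 = 5
step 1: 5 = 4 + 1; sub 5 for 4: 5 + 1; = 6; G_2 = 6−1 = 5
step 2: 5 = 5; sub 6 for 5: 6; = 6; G_3 = 6−1 = 5
step 3: 5 = 5; sub 7 for 6: 5; = 5; G_4 = 5−1 = 4
step 4: 4 = 4; sub 8 for 7: 4; = 4; G_5 = 4−1 = 3
step 5: 3 = 3; sub 9 for 8: 3; = 3; G_6 = 3−1 = 2
step 6: 2 = 2; sub 10 for 9: 2; = 2; G_7 = 2−1 = 1
step 7: 1 = 1; sub 11 for 10: 1; = 1; G_8 = 1−1 = 0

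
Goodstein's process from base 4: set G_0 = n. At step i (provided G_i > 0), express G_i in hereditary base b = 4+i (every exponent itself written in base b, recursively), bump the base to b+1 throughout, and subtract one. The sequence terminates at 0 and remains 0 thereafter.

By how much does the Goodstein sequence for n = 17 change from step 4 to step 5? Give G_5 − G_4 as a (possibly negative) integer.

base 4: 17 = 4^2 + 1; at 5: 5^2 + 1 = 26; next = 25
base 5: 25 = 5^2; at 6: 6^2 = 36; next = 35
base 6: 35 = 5·6 + 5; at 7: 5·7 + 5 = 40; next = 39
base 7: 39 = 5·7 + 4; at 8: 5·8 + 4 = 44; next = 43
base 8: 43 = 5·8 + 3; at 9: 5·9 + 3 = 48; next = 47

4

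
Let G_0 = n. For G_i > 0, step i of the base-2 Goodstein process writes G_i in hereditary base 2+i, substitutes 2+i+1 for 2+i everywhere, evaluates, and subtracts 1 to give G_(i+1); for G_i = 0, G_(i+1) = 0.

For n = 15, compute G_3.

18752

[0] 15 ≡ 2^(2 + 1) + 2^2 + 2 + 1 (base 2). Lift 3: 112. −1: 111.
[1] 111 ≡ 3^(3 + 1) + 3^3 + 3 (base 3). Lift 4: 1284. −1: 1283.
[2] 1283 ≡ 4^(4 + 1) + 4^4 + 3 (base 4). Lift 5: 18753. −1: 18752.
[3] 18752 ≡ 5^(5 + 1) + 5^5 + 2 (base 5). Lift 6: 326594. −1: 326593.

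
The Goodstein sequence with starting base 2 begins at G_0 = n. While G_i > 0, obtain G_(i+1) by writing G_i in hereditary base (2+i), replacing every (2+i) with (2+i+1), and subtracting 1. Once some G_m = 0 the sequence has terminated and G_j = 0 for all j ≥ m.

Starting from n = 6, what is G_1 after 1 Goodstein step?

29

step 0: 6 = 2^2 + 2; sub 3 for 2: 3^3 + 3; = 30; G_1 = 30−1 = 29
step 1: 29 = 3^3 + 2; sub 4 for 3: 4^4 + 2; = 258; G_2 = 258−1 = 257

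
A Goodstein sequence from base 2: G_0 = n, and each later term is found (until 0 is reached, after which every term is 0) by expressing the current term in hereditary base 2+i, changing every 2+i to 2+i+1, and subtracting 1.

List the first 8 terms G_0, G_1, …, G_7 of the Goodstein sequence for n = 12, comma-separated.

12 —HB2→ 2^(2 + 1) + 2^2 —bump→ 3^(3 + 1) + 3^3 = 108 —(−1)→ 107
107 —HB3→ 3^(3 + 1) + 2·3^2 + 2·3 + 2 —bump→ 4^(4 + 1) + 2·4^2 + 2·4 + 2 = 1066 —(−1)→ 1065
1065 —HB4→ 4^(4 + 1) + 2·4^2 + 2·4 + 1 —bump→ 5^(5 + 1) + 2·5^2 + 2·5 + 1 = 15686 —(−1)→ 15685
15685 —HB5→ 5^(5 + 1) + 2·5^2 + 2·5 —bump→ 6^(6 + 1) + 2·6^2 + 2·6 = 280020 —(−1)→ 280019
280019 —HB6→ 6^(6 + 1) + 2·6^2 + 6 + 5 —bump→ 7^(7 + 1) + 2·7^2 + 7 + 5 = 5764911 —(−1)→ 5764910
5764910 —HB7→ 7^(7 + 1) + 2·7^2 + 7 + 4 —bump→ 8^(8 + 1) + 2·8^2 + 8 + 4 = 134217868 —(−1)→ 134217867
134217867 —HB8→ 8^(8 + 1) + 2·8^2 + 8 + 3 —bump→ 9^(9 + 1) + 2·9^2 + 9 + 3 = 3486784575 —(−1)→ 3486784574

12, 107, 1065, 15685, 280019, 5764910, 134217867, 3486784574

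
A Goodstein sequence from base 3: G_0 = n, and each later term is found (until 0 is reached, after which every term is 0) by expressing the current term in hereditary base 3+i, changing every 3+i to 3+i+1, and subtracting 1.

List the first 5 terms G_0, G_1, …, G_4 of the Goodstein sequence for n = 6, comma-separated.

i=0: 6 = 2·3 (b=3); 3→4: 2·4 = 8; 8−1 = 7
i=1: 7 = 4 + 3 (b=4); 4→5: 5 + 3 = 8; 8−1 = 7
i=2: 7 = 5 + 2 (b=5); 5→6: 6 + 2 = 8; 8−1 = 7
i=3: 7 = 6 + 1 (b=6); 6→7: 7 + 1 = 8; 8−1 = 7

6, 7, 7, 7, 7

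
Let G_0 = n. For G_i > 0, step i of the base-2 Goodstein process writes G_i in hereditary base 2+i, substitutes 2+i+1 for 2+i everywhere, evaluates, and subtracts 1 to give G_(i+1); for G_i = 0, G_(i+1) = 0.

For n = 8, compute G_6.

33554571

G_0 = 8. HB_2(8) = 2^(2 + 1). Bump = 81. G_1 = 80.
G_1 = 80. HB_3(80) = 2·3^3 + 2·3^2 + 2·3 + 2. Bump = 554. G_2 = 553.
G_2 = 553. HB_4(553) = 2·4^4 + 2·4^2 + 2·4 + 1. Bump = 6311. G_3 = 6310.
G_3 = 6310. HB_5(6310) = 2·5^5 + 2·5^2 + 2·5. Bump = 93396. G_4 = 93395.
G_4 = 93395. HB_6(93395) = 2·6^6 + 2·6^2 + 6 + 5. Bump = 1647196. G_5 = 1647195.
G_5 = 1647195. HB_7(1647195) = 2·7^7 + 2·7^2 + 7 + 4. Bump = 33554572. G_6 = 33554571.
G_6 = 33554571. HB_8(33554571) = 2·8^8 + 2·8^2 + 8 + 3. Bump = 774841152. G_7 = 774841151.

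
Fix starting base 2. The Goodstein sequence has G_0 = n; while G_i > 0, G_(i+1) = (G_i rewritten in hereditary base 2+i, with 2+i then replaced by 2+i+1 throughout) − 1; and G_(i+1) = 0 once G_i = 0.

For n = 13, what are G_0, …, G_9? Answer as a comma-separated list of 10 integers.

13, 108, 1279, 16092, 280711, 5765998, 134219479, 3486786855, 100000003325, 3138428381103

i=0: 13 = 2^(2 + 1) + 2^2 + 1 (b=2); 2→3: 3^(3 + 1) + 3^3 + 1 = 109; 109−1 = 108
i=1: 108 = 3^(3 + 1) + 3^3 (b=3); 3→4: 4^(4 + 1) + 4^4 = 1280; 1280−1 = 1279
i=2: 1279 = 4^(4 + 1) + 3·4^3 + 3·4^2 + 3·4 + 3 (b=4); 4→5: 5^(5 + 1) + 3·5^3 + 3·5^2 + 3·5 + 3 = 16093; 16093−1 = 16092
i=3: 16092 = 5^(5 + 1) + 3·5^3 + 3·5^2 + 3·5 + 2 (b=5); 5→6: 6^(6 + 1) + 3·6^3 + 3·6^2 + 3·6 + 2 = 280712; 280712−1 = 280711
i=4: 280711 = 6^(6 + 1) + 3·6^3 + 3·6^2 + 3·6 + 1 (b=6); 6→7: 7^(7 + 1) + 3·7^3 + 3·7^2 + 3·7 + 1 = 5765999; 5765999−1 = 5765998
i=5: 5765998 = 7^(7 + 1) + 3·7^3 + 3·7^2 + 3·7 (b=7); 7→8: 8^(8 + 1) + 3·8^3 + 3·8^2 + 3·8 = 134219480; 134219480−1 = 134219479
i=6: 134219479 = 8^(8 + 1) + 3·8^3 + 3·8^2 + 2·8 + 7 (b=8); 8→9: 9^(9 + 1) + 3·9^3 + 3·9^2 + 2·9 + 7 = 3486786856; 3486786856−1 = 3486786855
i=7: 3486786855 = 9^(9 + 1) + 3·9^3 + 3·9^2 + 2·9 + 6 (b=9); 9→10: 10^(10 + 1) + 3·10^3 + 3·10^2 + 2·10 + 6 = 100000003326; 100000003326−1 = 100000003325
i=8: 100000003325 = 10^(10 + 1) + 3·10^3 + 3·10^2 + 2·10 + 5 (b=10); 10→11: 11^(11 + 1) + 3·11^3 + 3·11^2 + 2·11 + 5 = 3138428381104; 3138428381104−1 = 3138428381103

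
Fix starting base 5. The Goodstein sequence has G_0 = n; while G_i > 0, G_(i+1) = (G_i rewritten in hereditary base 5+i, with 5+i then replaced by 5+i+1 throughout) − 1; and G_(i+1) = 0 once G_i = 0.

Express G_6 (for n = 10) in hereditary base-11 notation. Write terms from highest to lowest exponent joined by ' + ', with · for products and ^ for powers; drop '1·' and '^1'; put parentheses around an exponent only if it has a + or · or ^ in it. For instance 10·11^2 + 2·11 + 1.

[0] 10 ≡ 2·5 (base 5). Lift 6: 12. −1: 11.
[1] 11 ≡ 6 + 5 (base 6). Lift 7: 12. −1: 11.
[2] 11 ≡ 7 + 4 (base 7). Lift 8: 12. −1: 11.
[3] 11 ≡ 8 + 3 (base 8). Lift 9: 12. −1: 11.
[4] 11 ≡ 9 + 2 (base 9). Lift 10: 12. −1: 11.
[5] 11 ≡ 10 + 1 (base 10). Lift 11: 12. −1: 11.
[6] 11 ≡ 11 (base 11). Lift 12: 12. −1: 11.

11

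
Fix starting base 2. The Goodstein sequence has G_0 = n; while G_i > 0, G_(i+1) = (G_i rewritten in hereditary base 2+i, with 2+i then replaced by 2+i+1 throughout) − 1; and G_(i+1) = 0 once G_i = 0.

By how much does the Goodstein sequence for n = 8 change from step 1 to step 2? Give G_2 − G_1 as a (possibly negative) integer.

473

base 2: 8 = 2^(2 + 1); at 3: 3^(3 + 1) = 81; next = 80
base 3: 80 = 2·3^3 + 2·3^2 + 2·3 + 2; at 4: 2·4^4 + 2·4^2 + 2·4 + 2 = 554; next = 553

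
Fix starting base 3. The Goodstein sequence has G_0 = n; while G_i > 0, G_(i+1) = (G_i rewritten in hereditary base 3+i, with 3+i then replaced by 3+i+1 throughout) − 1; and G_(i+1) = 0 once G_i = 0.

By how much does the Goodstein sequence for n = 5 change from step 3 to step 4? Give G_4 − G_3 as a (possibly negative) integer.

G_0 = 5. HB_3(5) = 3 + 2. Bump = 6. G_1 = 5.
G_1 = 5. HB_4(5) = 4 + 1. Bump = 6. G_2 = 5.
G_2 = 5. HB_5(5) = 5. Bump = 6. G_3 = 5.
G_3 = 5. HB_6(5) = 5. Bump = 5. G_4 = 4.

-1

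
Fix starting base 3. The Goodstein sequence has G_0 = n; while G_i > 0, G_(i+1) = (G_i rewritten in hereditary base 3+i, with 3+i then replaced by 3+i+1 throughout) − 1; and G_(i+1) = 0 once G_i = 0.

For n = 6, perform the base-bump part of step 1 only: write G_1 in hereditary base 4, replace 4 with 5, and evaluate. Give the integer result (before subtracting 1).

8

G_0=6  [base 3] 2·3  →[3↦4]→  2·4 = 8  −1 ⇒ G_1=7
G_1=7  [base 4] 4 + 3  →[4↦5]→  5 + 3 = 8  −1 ⇒ G_2=7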